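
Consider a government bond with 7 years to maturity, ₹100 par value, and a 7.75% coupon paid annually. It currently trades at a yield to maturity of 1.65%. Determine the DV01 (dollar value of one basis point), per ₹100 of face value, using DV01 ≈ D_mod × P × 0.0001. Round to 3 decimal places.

Periodic yield y = 0.0165.
  t   CF        PV=CF/(1+0.0165)^t    t·PV
  1         7.75         7.6242         7.6242
  2         7.75         7.5004        15.0009
  3         7.75         7.3787        22.1361
  4         7.75         7.2589        29.0357
  5         7.75         7.1411        35.7055
  6         7.75         7.0252        42.1511
  7       107.75        96.0872       672.6105
  Σ                    140.0157       824.2639
P = 140.0157; D_Mac = 5.88694 yrs; D_mod = 5.79138 yrs.
DV01 ≈ 5.79138 × 140.0157 × 0.0001 = 0.081088.

₹0.081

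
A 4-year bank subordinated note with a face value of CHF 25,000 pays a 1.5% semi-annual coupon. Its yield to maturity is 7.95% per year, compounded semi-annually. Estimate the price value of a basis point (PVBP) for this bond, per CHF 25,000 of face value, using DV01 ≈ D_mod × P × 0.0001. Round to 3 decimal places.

Periodic yield y = 0.03975.
  t   CF        PV=CF/(1+0.03975)^t    t·PV
  1       187.50       180.3318       180.3318
  2       187.50       173.4377       346.8753
  3       187.50       166.8071       500.4212
  4       187.50       160.4300       641.7200
  5       187.50       154.2967       771.4835
  6       187.50       148.3979       890.3873
  7       187.50       142.7246       999.0720
  8    25,187.50    18,439.6907   147,517.5253
  Σ                 19,566.1164   151,847.8164
P = 19,566.1164; D_Mac = 7.76075 half-year periods = 3.88038 yrs; D_mod = 3.73203 yrs.
DV01 ≈ 3.73203 × 19,566.1164 × 0.0001 = 7.302131.

CHF 7.302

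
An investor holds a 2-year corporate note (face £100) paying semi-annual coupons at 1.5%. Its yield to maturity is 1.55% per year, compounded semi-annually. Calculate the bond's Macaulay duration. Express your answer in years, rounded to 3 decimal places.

1.978 years

Periodic yield y = 0.00775. Discount each cash flow and weight by its period:
  t   CF        PV=CF/(1+0.00775)^t    t·PV
  1         0.75         0.7442         0.7442
  2         0.75         0.7385         1.4770
  3         0.75         0.7328         2.1985
  4       100.75        97.6863       390.7454
  Σ                     99.9019       395.1651
Price P = Σ PV = 99.9019.
Macaulay duration = Σ(t·PV) / P = 395.1651 / 99.9019 = 3.95553 half-year periods.
In years: 3.95553 / 2 = 1.97777 years.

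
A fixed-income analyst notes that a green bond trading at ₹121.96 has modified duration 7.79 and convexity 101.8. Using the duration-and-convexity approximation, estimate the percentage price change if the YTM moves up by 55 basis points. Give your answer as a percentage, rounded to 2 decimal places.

-4.13%

Duration effect: -D_mod·Δy = -7.79 × (+0.0055) = -0.042845
Convexity effect: ½·C·(Δy)² = 0.5 × 101.8 × (0.0055)² = +0.001539725
ΔP/P ≈ -0.042845 + 0.001539725 = -0.041305275
= -4.1305275%.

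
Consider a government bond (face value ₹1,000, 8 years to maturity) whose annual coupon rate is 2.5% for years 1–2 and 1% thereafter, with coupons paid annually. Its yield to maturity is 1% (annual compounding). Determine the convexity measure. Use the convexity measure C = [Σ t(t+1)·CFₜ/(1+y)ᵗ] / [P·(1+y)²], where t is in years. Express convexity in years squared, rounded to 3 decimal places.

65.569

With y = 0.01:
  t   CF        PV=CF/(1+0.01)^t    t·PV        t(t+1)·PV
  1        25.00        24.7525        24.7525          49.5050
  2        25.00        24.5074        49.0148         147.0444
  3        10.00         9.7059        29.1177         116.4708
  4        10.00         9.6098        38.4392         192.1961
  5        10.00         9.5147        47.5733         285.4397
  6        10.00         9.4205        56.5227         395.6590
  7        10.00         9.3272        65.2903         522.3221
  8     1,010.00       932.7181     7,461.7444      67,155.6999
  Σ                  1,029.5559     7,772.4549      68,864.3370
P = 1,029.5559.
Convexity = Σ t(t+1)·PV / [P·(1+y)²] = 68,864.3370 / (1,029.5559 × 1.020100) = 65.56947.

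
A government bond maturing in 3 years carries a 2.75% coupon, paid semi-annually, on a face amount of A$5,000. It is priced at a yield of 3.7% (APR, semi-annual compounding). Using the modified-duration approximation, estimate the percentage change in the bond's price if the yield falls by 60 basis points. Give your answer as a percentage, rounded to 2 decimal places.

Periodic yield y = 0.0185. Modified duration first:
  t   CF        PV=CF/(1+0.0185)^t    t·PV
  1        68.75        67.5012        67.5012
  2        68.75        66.2751       132.5503
  3        68.75        65.0713       195.2140
  4        68.75        63.8894       255.5575
  5        68.75        62.7289       313.6444
  6     5,068.75     4,540.8240    27,244.9441
  Σ                  4,866.2900    28,209.4115
P = 4,866.2900; D_Mac = 5.79690 half-year periods = 2.89845 yrs; D_mod = 2.89845/(1+0.0185) = 2.84580 yrs.
ΔP/P ≈ -D_mod · Δy = -2.84580 × (-0.006) = +0.017075 = +1.7075%.

+1.71%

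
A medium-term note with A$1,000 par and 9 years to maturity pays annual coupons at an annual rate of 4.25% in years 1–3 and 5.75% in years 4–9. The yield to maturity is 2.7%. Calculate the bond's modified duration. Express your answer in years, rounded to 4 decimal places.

Periodic yield y = 0.027. First find Macaulay duration:
  t   CF        PV=CF/(1+0.027)^t    t·PV
  1        42.50        41.3827        41.3827
  2        42.50        40.2947        80.5894
  3        42.50        39.2354       117.7061
  4        57.50        51.6876       206.7503
  5        57.50        50.3287       251.6435
  6        57.50        49.0055       294.0332
  7        57.50        47.7172       334.0202
  8        57.50        46.4627       371.7015
  9     1,057.50       832.0442     7,488.3976
  Σ                  1,198.1586     9,186.2244
P = 1,198.1586; Macaulay duration = 9,186.2244 / 1,198.1586 = 7.66695 years.
Modified duration = D_Mac / (1 + y) = 7.66695 / 1.027 = 7.46539 years.

7.4654 years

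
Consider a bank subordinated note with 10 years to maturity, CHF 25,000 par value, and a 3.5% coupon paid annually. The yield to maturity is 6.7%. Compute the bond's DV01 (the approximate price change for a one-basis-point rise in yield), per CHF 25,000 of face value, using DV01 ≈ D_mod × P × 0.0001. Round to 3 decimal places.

CHF 15.152

Periodic yield y = 0.067.
  t   CF        PV=CF/(1+0.067)^t    t·PV
  1       875.00       820.0562       820.0562
  2       875.00       768.5625     1,537.1251
  3       875.00       720.3023     2,160.9069
  4       875.00       675.0724     2,700.2897
  5       875.00       632.6827     3,163.4135
  6       875.00       592.9547     3,557.7284
  7       875.00       555.7214     3,890.0498
  8       875.00       520.8260     4,166.6084
  9       875.00       488.1219     4,393.0969
  10   25,875.00    13,528.0800   135,280.8004
  Σ                 19,302.3803   161,670.0753
P = 19,302.3803; D_Mac = 8.37565 yrs; D_mod = 7.84972 yrs.
DV01 ≈ 7.84972 × 19,302.3803 × 0.0001 = 15.151835.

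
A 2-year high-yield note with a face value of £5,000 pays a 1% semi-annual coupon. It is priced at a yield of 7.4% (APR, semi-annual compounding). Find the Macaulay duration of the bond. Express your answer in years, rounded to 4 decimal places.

1.9840 years

Periodic yield y = 0.037. Discount each cash flow and weight by its period:
  t   CF        PV=CF/(1+0.037)^t    t·PV
  1        25.00        24.1080        24.1080
  2        25.00        23.2478        46.4957
  3        25.00        22.4184        67.2551
  4     5,025.00     4,345.3128    17,381.2510
  Σ                  4,415.0869    17,519.1098
Price P = Σ PV = 4,415.0869.
Macaulay duration = Σ(t·PV) / P = 17,519.1098 / 4,415.0869 = 3.96801 half-year periods.
In years: 3.96801 / 2 = 1.98401 years.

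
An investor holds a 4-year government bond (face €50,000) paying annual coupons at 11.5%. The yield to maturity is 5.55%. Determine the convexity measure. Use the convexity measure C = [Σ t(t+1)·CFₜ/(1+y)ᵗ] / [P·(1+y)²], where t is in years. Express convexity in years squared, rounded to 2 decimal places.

14.84

With y = 0.0555:
  t   CF        PV=CF/(1+0.0555)^t    t·PV        t(t+1)·PV
  1     5,750.00     5,447.6551     5,447.6551      10,895.3103
  2     5,750.00     5,161.2081    10,322.4162      30,967.2485
  3     5,750.00     4,889.8229    14,669.4688      58,677.8750
  4    55,750.00    44,917.1219   179,668.4878     898,342.4389
  Σ                 60,415.8081   210,108.0279     998,882.8727
P = 60,415.8081.
Convexity = Σ t(t+1)·PV / [P·(1+y)²] = 998,882.8727 / (60,415.8081 × 1.114080) = 14.84046.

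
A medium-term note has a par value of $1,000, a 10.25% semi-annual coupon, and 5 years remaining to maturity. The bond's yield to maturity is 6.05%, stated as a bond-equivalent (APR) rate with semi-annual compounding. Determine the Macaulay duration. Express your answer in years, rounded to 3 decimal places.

Periodic yield y = 0.03025. Discount each cash flow and weight by its period:
  t   CF        PV=CF/(1+0.03025)^t    t·PV
  1        51.25        49.7452        49.7452
  2        51.25        48.2846        96.5692
  3        51.25        46.8669       140.6006
  4        51.25        45.4908       181.9631
  5        51.25        44.1551       220.7754
  6        51.25        42.8586       257.1517
  7        51.25        41.6002       291.2015
  8        51.25        40.3788       323.0300
  9        51.25        39.1932       352.7384
  10    1,051.25       780.3326     7,803.3265
  Σ                  1,178.9059     9,717.1016
Price P = Σ PV = 1,178.9059.
Macaulay duration = Σ(t·PV) / P = 9,717.1016 / 1,178.9059 = 8.24247 half-year periods.
In years: 8.24247 / 2 = 4.12124 years.

4.121 years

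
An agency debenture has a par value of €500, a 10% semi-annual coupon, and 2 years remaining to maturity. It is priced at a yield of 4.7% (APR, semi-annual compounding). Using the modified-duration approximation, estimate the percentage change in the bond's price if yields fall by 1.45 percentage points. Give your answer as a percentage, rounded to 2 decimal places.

Periodic yield y = 0.0235. Modified duration first:
  t   CF        PV=CF/(1+0.0235)^t    t·PV
  1        25.00        24.4260        24.4260
  2        25.00        23.8652        47.7303
  3        25.00        23.3172        69.9516
  4       525.00       478.4184     1,913.6738
  Σ                    550.0268     2,055.7817
P = 550.0268; D_Mac = 3.73760 half-year periods = 1.86880 yrs; D_mod = 1.86880/(1+0.0235) = 1.82589 yrs.
ΔP/P ≈ -D_mod · Δy = -1.82589 × (-0.0145) = +0.026475 = +2.6475%.

+2.65%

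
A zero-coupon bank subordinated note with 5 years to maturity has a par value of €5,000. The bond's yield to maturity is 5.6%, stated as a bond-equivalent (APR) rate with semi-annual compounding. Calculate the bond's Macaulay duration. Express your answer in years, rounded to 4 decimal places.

5.0000 years

A zero-coupon bond has a single cash flow at maturity, so its Macaulay duration equals its maturity: 5 years.
(Equivalently: 10 semi-annual periods ÷ 2 = 5 years.)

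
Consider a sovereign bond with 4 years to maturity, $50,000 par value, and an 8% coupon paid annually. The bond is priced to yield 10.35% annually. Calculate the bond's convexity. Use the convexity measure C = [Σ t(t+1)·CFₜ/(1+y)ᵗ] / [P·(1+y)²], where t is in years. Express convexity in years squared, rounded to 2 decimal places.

With y = 0.1035:
  t   CF        PV=CF/(1+0.1035)^t    t·PV        t(t+1)·PV
  1     4,000.00     3,624.8301     3,624.8301       7,249.6602
  2     4,000.00     3,284.8483     6,569.6966      19,709.0897
  3     4,000.00     2,976.7542     8,930.2627      35,721.0507
  4    54,000.00    36,417.0204   145,668.0817     728,340.4087
  Σ                 46,303.4530   164,792.8711     791,020.2093
P = 46,303.4530.
Convexity = Σ t(t+1)·PV / [P·(1+y)²] = 791,020.2093 / (46,303.4530 × 1.217712) = 14.02909.

14.03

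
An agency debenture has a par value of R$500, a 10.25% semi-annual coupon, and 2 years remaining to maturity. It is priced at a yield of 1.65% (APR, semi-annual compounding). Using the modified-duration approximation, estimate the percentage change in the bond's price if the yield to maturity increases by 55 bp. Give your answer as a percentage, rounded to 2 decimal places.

-1.02%

Periodic yield y = 0.00825. Modified duration first:
  t   CF        PV=CF/(1+0.00825)^t    t·PV
  1       25.625        25.4153        25.4153
  2       25.625        25.2074        50.4147
  3       25.625        25.0011        75.0033
  4      525.625       508.6313     2,034.5252
  Σ                    584.2551     2,185.3586
P = 584.2551; D_Mac = 3.74042 half-year periods = 1.87021 yrs; D_mod = 1.87021/(1+0.00825) = 1.85491 yrs.
ΔP/P ≈ -D_mod · Δy = -1.85491 × (+0.0055) = -0.010202 = -1.0202%.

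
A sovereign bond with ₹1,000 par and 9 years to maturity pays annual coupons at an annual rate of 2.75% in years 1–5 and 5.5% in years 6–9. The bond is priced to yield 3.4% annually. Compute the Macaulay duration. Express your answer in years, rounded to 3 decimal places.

8.016 years

Periodic yield y = 0.034. Discount each cash flow and weight by its year:
  t   CF        PV=CF/(1+0.034)^t    t·PV
  1        27.50        26.5957        26.5957
  2        27.50        25.7212        51.4424
  3        27.50        24.8755        74.6264
  4        27.50        24.0575        96.2300
  5        27.50        23.2664       116.3322
  6        55.00        45.0028       270.0168
  7        55.00        43.5230       304.6611
  8        55.00        42.0919       336.7351
  9     1,055.00       780.8500     7,027.6499
  Σ                  1,035.9841     8,304.2896
Price P = Σ PV = 1,035.9841.
Macaulay duration = Σ(t·PV) / P = 8,304.2896 / 1,035.9841 = 8.01585 years.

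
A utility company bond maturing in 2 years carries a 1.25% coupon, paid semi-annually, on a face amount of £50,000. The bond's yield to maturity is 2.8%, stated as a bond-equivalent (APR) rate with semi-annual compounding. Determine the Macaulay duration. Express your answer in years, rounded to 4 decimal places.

1.9811 years

Periodic yield y = 0.014. Discount each cash flow and weight by its period:
  t   CF        PV=CF/(1+0.014)^t    t·PV
  1       312.50       308.1854       308.1854
  2       312.50       303.9304       607.8608
  3       312.50       299.7341       899.2023
  4    50,312.50    47,590.9175   190,363.6701
  Σ                 48,502.7674   192,178.9185
Price P = Σ PV = 48,502.7674.
Macaulay duration = Σ(t·PV) / P = 192,178.9185 / 48,502.7674 = 3.96223 half-year periods.
In years: 3.96223 / 2 = 1.98111 years.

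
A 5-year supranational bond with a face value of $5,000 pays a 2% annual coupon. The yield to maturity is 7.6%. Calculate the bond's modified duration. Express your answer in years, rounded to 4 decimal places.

Periodic yield y = 0.076. First find Macaulay duration:
  t   CF        PV=CF/(1+0.076)^t    t·PV
  1       100.00        92.9368        92.9368
  2       100.00        86.3725       172.7450
  3       100.00        80.2718       240.8155
  4       100.00        74.6021       298.4083
  5     5,100.00     3,535.9720    17,679.8601
  Σ                  3,870.1552    18,484.7657
P = 3,870.1552; Macaulay duration = 18,484.7657 / 3,870.1552 = 4.77623 years.
Modified duration = D_Mac / (1 + y) = 4.77623 / 1.076 = 4.43888 years.

4.4389 years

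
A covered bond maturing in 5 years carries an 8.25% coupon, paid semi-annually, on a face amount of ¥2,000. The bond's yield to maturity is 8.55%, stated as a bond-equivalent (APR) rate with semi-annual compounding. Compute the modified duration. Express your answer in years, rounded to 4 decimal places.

Periodic yield y = 0.04275. First find Macaulay duration:
  t   CF        PV=CF/(1+0.04275)^t    t·PV
  1        82.50        79.1177        79.1177
  2        82.50        75.8741       151.7482
  3        82.50        72.7635       218.2904
  4        82.50        69.7804       279.1214
  5        82.50        66.9195       334.5977
  6        82.50        64.1760       385.0561
  7        82.50        61.5450       430.8148
  8        82.50        59.0218       472.1743
  9        82.50        56.6021       509.4185
  10    2,082.50     1,370.1970    13,701.9704
  Σ                  1,975.9970    16,562.3095
P = 1,975.9970; Macaulay duration = 16,562.3095 / 1,975.9970 = 8.38175 half-year periods = 4.19087 years.
Modified duration = D_Mac / (1 + y) = 4.19087 / 1.04275 = 4.01906 years.

4.0191 years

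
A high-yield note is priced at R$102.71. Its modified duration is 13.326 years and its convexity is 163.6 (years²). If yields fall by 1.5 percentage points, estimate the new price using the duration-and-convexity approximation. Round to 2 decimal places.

R$125.13

Duration effect: -D_mod·Δy = -13.326 × (-0.015) = +0.199890
Convexity effect: ½·C·(Δy)² = 0.5 × 163.6 × (-0.015)² = +0.0184050
ΔP/P ≈ +0.199890 + 0.0184050 = +0.218295
New price ≈ 102.71 × (1 + 0.218295) = 125.13107945.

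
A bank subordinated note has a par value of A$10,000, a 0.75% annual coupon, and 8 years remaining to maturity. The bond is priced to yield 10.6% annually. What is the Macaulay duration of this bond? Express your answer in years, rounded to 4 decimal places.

7.6757 years

Periodic yield y = 0.106. Discount each cash flow and weight by its year:
  t   CF        PV=CF/(1+0.106)^t    t·PV
  1        75.00        67.8119        67.8119
  2        75.00        61.3128       122.6256
  3        75.00        55.4365       166.3095
  4        75.00        50.1234       200.4937
  5        75.00        45.3196       226.5978
  6        75.00        40.9761       245.8565
  7        75.00        37.0489       259.3423
  8    10,075.00     4,499.9122    35,999.2975
  Σ                  4,857.9414    37,288.3349
Price P = Σ PV = 4,857.9414.
Macaulay duration = Σ(t·PV) / P = 37,288.3349 / 4,857.9414 = 7.67575 years.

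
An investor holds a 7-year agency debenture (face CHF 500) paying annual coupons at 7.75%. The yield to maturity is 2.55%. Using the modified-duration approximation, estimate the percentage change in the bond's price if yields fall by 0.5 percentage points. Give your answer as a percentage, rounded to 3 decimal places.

Periodic yield y = 0.0255. Modified duration first:
  t   CF        PV=CF/(1+0.0255)^t    t·PV
  1        38.75        37.7864        37.7864
  2        38.75        36.8469        73.6937
  3        38.75        35.9306       107.7919
  4        38.75        35.0372       140.1487
  5        38.75        34.1659       170.8297
  6        38.75        33.3164       199.8982
  7       538.75       451.6870     3,161.8093
  Σ                    664.7704     3,891.9579
P = 664.7704; D_Mac = 5.85459 yrs; D_mod = 5.85459/(1+0.0255) = 5.70901 yrs.
ΔP/P ≈ -D_mod · Δy = -5.70901 × (-0.005) = +0.028545 = +2.8545%.

+2.855%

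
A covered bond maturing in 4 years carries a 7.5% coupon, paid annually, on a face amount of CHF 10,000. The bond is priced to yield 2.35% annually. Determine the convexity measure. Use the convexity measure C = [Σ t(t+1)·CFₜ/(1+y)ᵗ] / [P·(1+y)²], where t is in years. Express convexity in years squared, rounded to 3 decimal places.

16.790

With y = 0.0235:
  t   CF        PV=CF/(1+0.0235)^t    t·PV        t(t+1)·PV
  1       750.00       732.7797       732.7797       1,465.5594
  2       750.00       715.9547     1,431.9095       4,295.7284
  3       750.00       699.5161     2,098.5483       8,394.1934
  4    10,750.00     9,796.1872    39,184.7489     195,923.7443
  Σ                 11,944.4377    43,447.9864     210,079.2254
P = 11,944.4377.
Convexity = Σ t(t+1)·PV / [P·(1+y)²] = 210,079.2254 / (11,944.4377 × 1.047552) = 16.78965.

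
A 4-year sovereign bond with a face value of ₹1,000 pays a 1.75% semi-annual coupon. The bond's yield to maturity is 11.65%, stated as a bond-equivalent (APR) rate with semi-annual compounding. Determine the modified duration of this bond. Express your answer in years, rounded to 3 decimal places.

3.638 years

Periodic yield y = 0.05825. First find Macaulay duration:
  t   CF        PV=CF/(1+0.05825)^t    t·PV
  1         8.75         8.2684         8.2684
  2         8.75         7.8132        15.6265
  3         8.75         7.3832        22.1495
  4         8.75         6.9768        27.9071
  5         8.75         6.5928        32.9638
  6         8.75         6.2299        37.3792
  7         8.75         5.8869        41.2086
  8     1,008.75       641.3238     5,130.5901
  Σ                    690.4749     5,316.0931
P = 690.4749; Macaulay duration = 5,316.0931 / 690.4749 = 7.69918 half-year periods = 3.84959 years.
Modified duration = D_Mac / (1 + y) = 3.84959 / 1.05825 = 3.63770 years.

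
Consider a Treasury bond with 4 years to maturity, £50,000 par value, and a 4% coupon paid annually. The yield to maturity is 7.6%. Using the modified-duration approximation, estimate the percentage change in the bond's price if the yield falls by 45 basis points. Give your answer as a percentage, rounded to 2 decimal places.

+1.57%

Periodic yield y = 0.076. Modified duration first:
  t   CF        PV=CF/(1+0.076)^t    t·PV
  1     2,000.00     1,858.7361     1,858.7361
  2     2,000.00     1,727.4499     3,454.8997
  3     2,000.00     1,605.4367     4,816.3100
  4    52,000.00    38,793.0797   155,172.3187
  Σ                 43,984.7023   165,302.2645
P = 43,984.7023; D_Mac = 3.75818 yrs; D_mod = 3.75818/(1+0.076) = 3.49273 yrs.
ΔP/P ≈ -D_mod · Δy = -3.49273 × (-0.0045) = +0.015717 = +1.5717%.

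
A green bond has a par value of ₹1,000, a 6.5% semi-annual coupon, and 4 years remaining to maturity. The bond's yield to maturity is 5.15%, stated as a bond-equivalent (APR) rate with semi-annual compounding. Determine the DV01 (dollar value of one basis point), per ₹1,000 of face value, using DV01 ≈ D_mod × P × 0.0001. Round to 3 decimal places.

₹0.368

Periodic yield y = 0.02575.
  t   CF        PV=CF/(1+0.02575)^t    t·PV
  1        32.50        31.6841        31.6841
  2        32.50        30.8887        61.7775
  3        32.50        30.1133        90.3400
  4        32.50        29.3574       117.4295
  5        32.50        28.6204       143.1020
  6        32.50        27.9019       167.4116
  7        32.50        27.2015       190.4104
  8     1,032.50       842.4766     6,739.8129
  Σ                  1,048.2440     7,541.9681
P = 1,048.2440; D_Mac = 7.19486 half-year periods = 3.59743 yrs; D_mod = 3.50712 yrs.
DV01 ≈ 3.50712 × 1,048.2440 × 0.0001 = 0.367632.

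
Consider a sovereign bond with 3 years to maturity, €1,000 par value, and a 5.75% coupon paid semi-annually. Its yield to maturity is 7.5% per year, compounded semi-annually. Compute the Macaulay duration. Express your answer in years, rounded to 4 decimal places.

Periodic yield y = 0.0375. Discount each cash flow and weight by its period:
  t   CF        PV=CF/(1+0.0375)^t    t·PV
  1        28.75        27.7108        27.7108
  2        28.75        26.7092        53.4185
  3        28.75        25.7439        77.2316
  4        28.75        24.8134        99.2534
  5        28.75        23.9165       119.5824
  6     1,028.75       824.8618     4,949.1711
  Σ                    953.7556     5,326.3678
Price P = Σ PV = 953.7556.
Macaulay duration = Σ(t·PV) / P = 5,326.3678 / 953.7556 = 5.58463 half-year periods.
In years: 5.58463 / 2 = 2.79231 years.

2.7923 years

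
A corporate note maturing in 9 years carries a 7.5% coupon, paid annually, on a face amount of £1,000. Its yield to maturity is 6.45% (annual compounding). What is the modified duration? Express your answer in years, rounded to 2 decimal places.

Periodic yield y = 0.0645. First find Macaulay duration:
  t   CF        PV=CF/(1+0.0645)^t    t·PV
  1        75.00        70.4556        70.4556
  2        75.00        66.1866       132.3732
  3        75.00        62.1762       186.5286
  4        75.00        58.4088       233.6354
  5        75.00        54.8697       274.3487
  6        75.00        51.5451       309.2705
  7        75.00        48.4219       338.9531
  8        75.00        45.4879       363.9032
  9     1,075.00       612.4878     5,512.3906
  Σ                  1,070.0397     7,421.8590
P = 1,070.0397; Macaulay duration = 7,421.8590 / 1,070.0397 = 6.93606 years.
Modified duration = D_Mac / (1 + y) = 6.93606 / 1.0645 = 6.51579 years.

6.52 years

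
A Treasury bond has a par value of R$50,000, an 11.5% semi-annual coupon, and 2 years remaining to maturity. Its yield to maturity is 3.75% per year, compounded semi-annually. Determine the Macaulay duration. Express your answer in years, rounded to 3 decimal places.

1.854 years

Periodic yield y = 0.01875. Discount each cash flow and weight by its period:
  t   CF        PV=CF/(1+0.01875)^t    t·PV
  1     2,875.00     2,822.0859     2,822.0859
  2     2,875.00     2,770.1457     5,540.2913
  3     2,875.00     2,719.1614     8,157.4841
  4    52,875.00    49,088.5149   196,354.0596
  Σ                 57,399.9078   212,873.9210
Price P = Σ PV = 57,399.9078.
Macaulay duration = Σ(t·PV) / P = 212,873.9210 / 57,399.9078 = 3.70861 half-year periods.
In years: 3.70861 / 2 = 1.85431 years.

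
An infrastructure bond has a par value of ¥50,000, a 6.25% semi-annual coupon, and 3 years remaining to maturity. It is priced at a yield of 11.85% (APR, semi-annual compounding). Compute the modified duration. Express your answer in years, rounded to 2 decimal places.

Periodic yield y = 0.05925. First find Macaulay duration:
  t   CF        PV=CF/(1+0.05925)^t    t·PV
  1     1,562.50     1,475.1003     1,475.1003
  2     1,562.50     1,392.5894     2,785.1788
  3     1,562.50     1,314.6938     3,944.0813
  4     1,562.50     1,241.1553     4,964.6213
  5     1,562.50     1,171.7303     5,858.6515
  6    51,562.50    36,504.2248   219,025.3486
  Σ                 43,099.4939   238,052.9819
P = 43,099.4939; Macaulay duration = 238,052.9819 / 43,099.4939 = 5.52334 half-year periods = 2.76167 years.
Modified duration = D_Mac / (1 + y) = 2.76167 / 1.05925 = 2.60719 years.

2.61 years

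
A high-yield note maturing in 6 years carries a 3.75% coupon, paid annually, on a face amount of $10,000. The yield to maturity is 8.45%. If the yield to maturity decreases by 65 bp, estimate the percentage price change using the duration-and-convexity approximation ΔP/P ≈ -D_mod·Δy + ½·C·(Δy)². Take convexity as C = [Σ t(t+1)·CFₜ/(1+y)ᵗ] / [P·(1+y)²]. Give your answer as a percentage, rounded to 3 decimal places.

With y = 0.0845:
  t   CF        PV=CF/(1+0.0845)^t    t·PV        t(t+1)·PV
  1       375.00       345.7815       345.7815         691.5629
  2       375.00       318.8395       637.6791       1,913.0372
  3       375.00       293.9968       881.9904       3,527.9616
  4       375.00       271.0897     1,084.3589       5,421.7943
  5       375.00       249.9675     1,249.8373       7,499.0240
  6    10,375.00     6,376.9170    38,261.5023     267,830.5158
  Σ                  7,856.5920    42,461.1494     286,883.8957
P = 7,856.5920; D_Mac = 5.40453 yrs; D_mod = 4.98343 yrs; C = 31.04651.
Duration effect: -4.98343 × (-0.0065) = +0.032392
Convexity effect: 0.5 × 31.04651 × (-0.0065)² = +0.0006559
ΔP/P ≈ +0.032392 + 0.0006559 = +0.033048 = +3.3048%.

+3.305%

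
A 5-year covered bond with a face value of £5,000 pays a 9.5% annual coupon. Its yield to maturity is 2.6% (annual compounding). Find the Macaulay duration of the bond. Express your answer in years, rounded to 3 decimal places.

4.316 years

Periodic yield y = 0.026. Discount each cash flow and weight by its year:
  t   CF        PV=CF/(1+0.026)^t    t·PV
  1       475.00       462.9630       462.9630
  2       475.00       451.2310       902.4619
  3       475.00       439.7963     1,319.3888
  4       475.00       428.6513     1,714.6053
  5     5,475.00     4,815.5658    24,077.8289
  Σ                  6,598.2073    28,477.2478
Price P = Σ PV = 6,598.2073.
Macaulay duration = Σ(t·PV) / P = 28,477.2478 / 6,598.2073 = 4.31591 years.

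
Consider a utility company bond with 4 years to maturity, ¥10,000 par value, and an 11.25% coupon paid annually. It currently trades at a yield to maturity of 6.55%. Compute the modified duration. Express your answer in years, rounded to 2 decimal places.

3.26 years

Periodic yield y = 0.0655. First find Macaulay duration:
  t   CF        PV=CF/(1+0.0655)^t    t·PV
  1     1,125.00     1,055.8423     1,055.8423
  2     1,125.00       990.9360     1,981.8720
  3     1,125.00       930.0197     2,790.0592
  4    11,125.00     8,631.4986    34,525.9943
  Σ                 11,608.2967    40,353.7679
P = 11,608.2967; Macaulay duration = 40,353.7679 / 11,608.2967 = 3.47629 years.
Modified duration = D_Mac / (1 + y) = 3.47629 / 1.0655 = 3.26259 years.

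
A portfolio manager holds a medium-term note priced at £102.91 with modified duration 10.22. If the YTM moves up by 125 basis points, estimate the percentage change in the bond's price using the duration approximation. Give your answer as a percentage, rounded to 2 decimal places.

-12.78%

Duration approximation: ΔP/P ≈ -D_mod · Δy = -10.22 × (+0.0125) = -0.127750.
As a percentage: -12.7750%.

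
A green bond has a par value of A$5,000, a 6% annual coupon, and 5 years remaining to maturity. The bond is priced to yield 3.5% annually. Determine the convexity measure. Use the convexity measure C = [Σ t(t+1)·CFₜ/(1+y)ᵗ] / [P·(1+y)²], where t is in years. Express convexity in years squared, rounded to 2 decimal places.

With y = 0.035:
  t   CF        PV=CF/(1+0.035)^t    t·PV        t(t+1)·PV
  1       300.00       289.8551       289.8551         579.7101
  2       300.00       280.0532       560.1064       1,680.3193
  3       300.00       270.5828       811.7484       3,246.9937
  4       300.00       261.4327     1,045.7307       5,228.6534
  5     5,300.00     4,462.4578    22,312.2889     133,873.7335
  Σ                  5,564.3815    25,019.7295     144,609.4100
P = 5,564.3815.
Convexity = Σ t(t+1)·PV / [P·(1+y)²] = 144,609.4100 / (5,564.3815 × 1.071225) = 24.26046.

24.26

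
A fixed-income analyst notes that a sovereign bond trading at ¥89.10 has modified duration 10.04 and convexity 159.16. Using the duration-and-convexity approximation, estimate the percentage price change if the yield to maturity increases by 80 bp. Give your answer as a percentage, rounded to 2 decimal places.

-7.52%

Duration effect: -D_mod·Δy = -10.04 × (+0.008) = -0.080320
Convexity effect: ½·C·(Δy)² = 0.5 × 159.16 × (0.008)² = +0.00509312
ΔP/P ≈ -0.080320 + 0.00509312 = -0.07522688
= -7.522688%.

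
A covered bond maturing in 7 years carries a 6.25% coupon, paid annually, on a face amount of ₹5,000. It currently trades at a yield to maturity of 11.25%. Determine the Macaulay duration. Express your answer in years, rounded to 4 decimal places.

5.6952 years

Periodic yield y = 0.1125. Discount each cash flow and weight by its year:
  t   CF        PV=CF/(1+0.1125)^t    t·PV
  1       312.50       280.8989       280.8989
  2       312.50       252.4934       504.9867
  3       312.50       226.9603       680.8810
  4       312.50       204.0093       816.0372
  5       312.50       183.3791       916.8957
  6       312.50       164.8352       989.0111
  7     5,312.50     2,518.8297    17,631.8079
  Σ                  3,831.4059    21,820.5184
Price P = Σ PV = 3,831.4059.
Macaulay duration = Σ(t·PV) / P = 21,820.5184 / 3,831.4059 = 5.69517 years.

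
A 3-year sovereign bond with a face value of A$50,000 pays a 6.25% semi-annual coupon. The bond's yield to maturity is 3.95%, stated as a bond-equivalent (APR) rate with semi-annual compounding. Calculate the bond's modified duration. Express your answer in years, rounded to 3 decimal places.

2.736 years

Periodic yield y = 0.01975. First find Macaulay duration:
  t   CF        PV=CF/(1+0.01975)^t    t·PV
  1     1,562.50     1,532.2383     1,532.2383
  2     1,562.50     1,502.5627     3,005.1254
  3     1,562.50     1,473.4618     4,420.3854
  4     1,562.50     1,444.9246     5,779.6982
  5     1,562.50     1,416.9400     7,084.6999
  6    51,562.50    45,853.4146   275,120.4875
  Σ                 53,223.5419   296,942.6347
P = 53,223.5419; Macaulay duration = 296,942.6347 / 53,223.5419 = 5.57916 half-year periods = 2.78958 years.
Modified duration = D_Mac / (1 + y) = 2.78958 / 1.01975 = 2.73555 years.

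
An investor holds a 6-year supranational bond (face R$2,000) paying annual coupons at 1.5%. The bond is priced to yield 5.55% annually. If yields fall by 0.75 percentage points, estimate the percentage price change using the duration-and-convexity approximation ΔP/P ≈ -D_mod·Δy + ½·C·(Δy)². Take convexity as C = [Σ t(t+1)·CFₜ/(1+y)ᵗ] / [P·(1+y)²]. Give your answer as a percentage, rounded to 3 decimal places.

+4.187%

With y = 0.0555:
  t   CF        PV=CF/(1+0.0555)^t    t·PV        t(t+1)·PV
  1        30.00        28.4225        28.4225          56.8451
  2        30.00        26.9280        53.8561         161.5683
  3        30.00        25.5121        76.5364         306.1454
  4        30.00        24.1706        96.6826         483.4130
  5        30.00        22.8997       114.4986         686.9914
  6     2,030.00     1,468.0695     8,808.4169      61,658.9184
  Σ                  1,596.0026     9,178.4131      63,353.8816
P = 1,596.0026; D_Mac = 5.75088 yrs; D_mod = 5.44849 yrs; C = 35.63060.
Duration effect: -5.44849 × (-0.0075) = +0.040864
Convexity effect: 0.5 × 35.63060 × (-0.0075)² = +0.0010021
ΔP/P ≈ +0.040864 + 0.0010021 = +0.041866 = +4.1866%.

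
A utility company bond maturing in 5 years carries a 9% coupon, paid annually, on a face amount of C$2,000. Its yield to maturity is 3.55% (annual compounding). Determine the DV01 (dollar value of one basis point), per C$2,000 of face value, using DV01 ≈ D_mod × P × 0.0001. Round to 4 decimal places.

C$1.0408

Periodic yield y = 0.0355.
  t   CF        PV=CF/(1+0.0355)^t    t·PV
  1       180.00       173.8291       173.8291
  2       180.00       167.8697       335.7394
  3       180.00       162.1146       486.3439
  4       180.00       156.5569       626.2274
  5     2,180.00     1,831.0743     9,155.3717
  Σ                  2,491.4446    10,777.5115
P = 2,491.4446; D_Mac = 4.32581 yrs; D_mod = 4.17751 yrs.
DV01 ≈ 4.17751 × 2,491.4446 × 0.0001 = 1.040803.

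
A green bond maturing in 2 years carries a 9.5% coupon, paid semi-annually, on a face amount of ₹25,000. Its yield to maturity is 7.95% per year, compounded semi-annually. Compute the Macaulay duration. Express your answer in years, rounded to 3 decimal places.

1.870 years

Periodic yield y = 0.03975. Discount each cash flow and weight by its period:
  t   CF        PV=CF/(1+0.03975)^t    t·PV
  1     1,187.50     1,142.1015     1,142.1015
  2     1,187.50     1,098.4385     2,196.8771
  3     1,187.50     1,056.4449     3,169.3346
  4    26,187.50    22,406.7219    89,626.8876
  Σ                 25,703.7068    96,135.2007
Price P = Σ PV = 25,703.7068.
Macaulay duration = Σ(t·PV) / P = 96,135.2007 / 25,703.7068 = 3.74013 half-year periods.
In years: 3.74013 / 2 = 1.87006 years.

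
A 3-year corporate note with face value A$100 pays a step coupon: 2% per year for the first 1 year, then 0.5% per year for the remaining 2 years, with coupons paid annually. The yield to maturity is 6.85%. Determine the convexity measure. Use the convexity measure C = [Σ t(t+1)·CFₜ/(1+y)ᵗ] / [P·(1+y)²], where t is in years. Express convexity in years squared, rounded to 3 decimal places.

With y = 0.0685:
  t   CF        PV=CF/(1+0.0685)^t    t·PV        t(t+1)·PV
  1         2.00         1.8718         1.8718           3.7436
  2         0.50         0.4379         0.8759           2.6277
  3       100.50        82.3839       247.1518         988.6071
  Σ                     84.6937       249.8995         994.9784
P = 84.6937.
Convexity = Σ t(t+1)·PV / [P·(1+y)²] = 994.9784 / (84.6937 × 1.141692) = 10.28996.

10.290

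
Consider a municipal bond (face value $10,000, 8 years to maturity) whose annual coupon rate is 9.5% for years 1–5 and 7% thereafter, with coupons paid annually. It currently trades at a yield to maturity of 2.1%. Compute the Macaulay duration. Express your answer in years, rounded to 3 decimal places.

6.349 years

Periodic yield y = 0.021. Discount each cash flow and weight by its year:
  t   CF        PV=CF/(1+0.021)^t    t·PV
  1       950.00       930.4603       930.4603
  2       950.00       911.3226     1,822.6451
  3       950.00       892.5784     2,677.7352
  4       950.00       874.2198     3,496.8792
  5       950.00       856.2388     4,281.1939
  6       700.00       617.9361     3,707.6168
  7       700.00       605.2264     4,236.5846
  8    10,700.00     9,061.0357    72,488.2855
  Σ                 14,749.0181    93,641.4007
Price P = Σ PV = 14,749.0181.
Macaulay duration = Σ(t·PV) / P = 93,641.4007 / 14,749.0181 = 6.34899 years.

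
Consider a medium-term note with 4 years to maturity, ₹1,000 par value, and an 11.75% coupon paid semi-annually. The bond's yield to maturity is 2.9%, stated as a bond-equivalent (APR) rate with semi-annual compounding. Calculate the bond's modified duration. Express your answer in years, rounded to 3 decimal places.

Periodic yield y = 0.0145. First find Macaulay duration:
  t   CF        PV=CF/(1+0.0145)^t    t·PV
  1        58.75        57.9103        57.9103
  2        58.75        57.0826       114.1652
  3        58.75        56.2667       168.8002
  4        58.75        55.4625       221.8501
  5        58.75        54.6698       273.3491
  6        58.75        53.8884       323.3306
  7        58.75        53.1182       371.8275
  8     1,058.75       943.5763     7,548.6102
  Σ                  1,331.9749     9,079.8432
P = 1,331.9749; Macaulay duration = 9,079.8432 / 1,331.9749 = 6.81683 half-year periods = 3.40841 years.
Modified duration = D_Mac / (1 + y) = 3.40841 / 1.0145 = 3.35970 years.

3.360 years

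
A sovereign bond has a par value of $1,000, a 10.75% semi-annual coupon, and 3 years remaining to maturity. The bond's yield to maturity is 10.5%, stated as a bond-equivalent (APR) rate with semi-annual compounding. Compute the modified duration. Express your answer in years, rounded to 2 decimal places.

Periodic yield y = 0.0525. First find Macaulay duration:
  t   CF        PV=CF/(1+0.0525)^t    t·PV
  1        53.75        51.0689        51.0689
  2        53.75        48.5215        97.0430
  3        53.75        46.1012       138.3036
  4        53.75        43.8016       175.2064
  5        53.75        41.6167       208.0836
  6     1,053.75       775.1843     4,651.1057
  Σ                  1,006.2942     5,320.8113
P = 1,006.2942; Macaulay duration = 5,320.8113 / 1,006.2942 = 5.28753 half-year periods = 2.64377 years.
Modified duration = D_Mac / (1 + y) = 2.64377 / 1.0525 = 2.51189 years.

2.51 years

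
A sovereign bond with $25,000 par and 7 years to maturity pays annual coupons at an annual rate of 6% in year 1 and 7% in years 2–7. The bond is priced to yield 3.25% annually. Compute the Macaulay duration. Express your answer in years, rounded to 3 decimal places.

Periodic yield y = 0.0325. Discount each cash flow and weight by its year:
  t   CF        PV=CF/(1+0.0325)^t    t·PV
  1     1,500.00     1,452.7845     1,452.7845
  2     1,750.00     1,641.5644     3,283.1288
  3     1,750.00     1,589.8929     4,769.6787
  4     1,750.00     1,539.8478     6,159.3913
  5     1,750.00     1,491.3781     7,456.8903
  6     1,750.00     1,444.4339     8,666.6037
  7    26,750.00    21,384.2176   149,689.5229
  Σ                 30,544.1192   181,478.0001
Price P = Σ PV = 30,544.1192.
Macaulay duration = Σ(t·PV) / P = 181,478.0001 / 30,544.1192 = 5.94150 years.

5.942 years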